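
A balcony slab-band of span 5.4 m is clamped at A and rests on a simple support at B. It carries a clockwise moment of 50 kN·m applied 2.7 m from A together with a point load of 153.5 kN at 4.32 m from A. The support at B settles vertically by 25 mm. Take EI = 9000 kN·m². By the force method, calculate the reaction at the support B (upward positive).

R_B = 114.2 kN

Remove the prop at B; the released (primary) structure is a cantilever built in at A.
Downward deflection at the released point B due to the loads:
  clockwise couple 50 at a = 2.7: M₀a(2L − a)/(2EI) = 546.8/EI
  point load 153.5 at a = 4.32: Pa²(3L − a)/(6EI) = 5672/EI
  δ_0 = 6219/EI
Tip deflection under a unit load at B: L³/(3EI) = 52.49/EI.
With EI = 9000 kN·m²: δ_0 = 0.69098 m and δ_{BB} = 0.005832 m/kN.
Compatibility — the beam at B must follow the support down by 0.025 m: δ_0 − R_B·δ_{BB} = 0.025, so R_B = (0.69098 − 0.025)/0.005832 = 114.2 kN.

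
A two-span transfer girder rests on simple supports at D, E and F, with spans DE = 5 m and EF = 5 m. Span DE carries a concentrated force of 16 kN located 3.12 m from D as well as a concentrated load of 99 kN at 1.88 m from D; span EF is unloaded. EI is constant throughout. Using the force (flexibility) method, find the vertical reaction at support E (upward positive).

R_E = 66.24 kN

Release continuity at E by inserting a hinge; the redundant is the internal moment M_E. The primary structure is two simply-supported spans DE and EF.
Rotations at E on the released spans (each span's end-slope, ×1/EI):
  span DE: point load 16 at a = 3.12: Pab(L + a)/(6LEI) = 25.4/EI
  span DE: point load 99 at a = 1.88: Pab(L + a)/(6LEI) = 133.2/EI
  relative rotation θ_0 = (158.6 + 0)/EI = 158.6/EI
A unit hogging moment at E produces rotation L₁/(3EI) + L₂/(3EI) = 3.333/EI.
Slope continuity at E: θ_0 = M_E·3.333/EI, so M_E = 158.6/3.333 = 47.57 kN·m (hogging).
Span DE, ΣM about D with M_E applied at E: R_E^{DE}·5 = 236 + 47.57, so R_E^{DE} = 56.72 kN and R_D = 115 − 56.72 = 58.28 kN.
Span EF, ΣM about F: R_E^{EF}·5 = 0 + 47.57, so R_E^{EF} = 9.514 kN and R_F = 0 − 9.514 = -9.514 kN.
R_E = 56.72 + 9.514 = 66.24 kN.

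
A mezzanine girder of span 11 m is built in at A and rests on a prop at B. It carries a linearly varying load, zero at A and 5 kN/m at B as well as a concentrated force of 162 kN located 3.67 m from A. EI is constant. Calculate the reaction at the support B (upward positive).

Take the reaction at B as the redundant and release it; the primary structure is a cantilever fixed at A.
Downward deflection at the released point B due to the loads:
  triangular load, peak 5 at the free end: 11w₀L⁴/(120EI) = 6710/EI
  point load 162 at a = 3.67: Pa²(3L − a)/(6EI) = 10666/EI
  δ_0 = 17377/EI
Tip deflection under a unit load at B: L³/(3EI) = 443.7/EI.
Compatibility at B: δ_0 − R_B·δ_{BB} = 0, so R_B = 17377/443.7 = 39.17 kN.

R_B = 39.17 kN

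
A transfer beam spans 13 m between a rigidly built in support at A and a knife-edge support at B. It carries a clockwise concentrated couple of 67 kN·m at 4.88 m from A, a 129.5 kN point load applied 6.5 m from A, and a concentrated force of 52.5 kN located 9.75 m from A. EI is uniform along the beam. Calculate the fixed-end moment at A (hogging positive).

Take the reaction at B as the redundant and release it; the primary structure is a cantilever fixed at A.
Primary-structure tip deflection at B by superposition:
  clockwise couple 67 at a = 4.88: M₀a(2L − a)/(2EI) = 3453/EI
  point load 129.5 at a = 6.5: Pa²(3L − a)/(6EI) = 29637/EI
  point load 52.5 at a = 9.75: Pa²(3L − a)/(6EI) = 24330/EI
  δ_0 = 57419/EI
Flexibility coefficient — unit upward force at B: δ_{BB} = L³/(3EI) = 732.3/EI.
The prop prevents deflection at B: R_B = δ_0/δ_{BB} = 57419/732.3 = 78.41 kN.
Moment equilibrium about A: M_A = Σ(load moments about A) − R_B·L = 1421 − 78.41×13 = 401.3 kN·m.

M_A = 401.3 kN·m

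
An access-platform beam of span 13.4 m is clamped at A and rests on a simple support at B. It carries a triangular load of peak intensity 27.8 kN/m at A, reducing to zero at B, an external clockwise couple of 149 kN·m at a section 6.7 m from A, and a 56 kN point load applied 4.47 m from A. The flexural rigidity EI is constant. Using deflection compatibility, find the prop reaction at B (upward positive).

R_B = 58.07 kN

Choose R_B as the redundant. The primary structure is the cantilever fixed at A.
Downward deflection at the released point B due to the loads:
  triangular load, peak 27.8 at the fixed end: w₀L⁴/(30EI) = 29877/EI
  clockwise couple 149 at a = 6.7: M₀a(2L − a)/(2EI) = 10033/EI
  point load 56 at a = 4.47: Pa²(3L − a)/(6EI) = 6663/EI
  δ_0 = 46574/EI
Tip deflection under a unit load at B: L³/(3EI) = 802/EI.
The prop prevents deflection at B: R_B = δ_0/δ_{BB} = 46574/802 = 58.07 kN.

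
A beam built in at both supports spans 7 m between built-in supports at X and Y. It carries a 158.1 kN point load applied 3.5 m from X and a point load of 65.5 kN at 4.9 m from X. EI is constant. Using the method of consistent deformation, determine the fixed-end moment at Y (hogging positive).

M_Y = 205.7 kN·m

Take the two fixed-end moments M_X, M_Y as redundants; the released structure is the simple span XY.
Simple-span end rotations at X and Y under the given loads:
  at X: point load 158.1 at a = 3.5: Pab(L + b)/(6LEI) = 484.2/EI
  at Y: point load 158.1 at a = 3.5: Pab(L + a)/(6LEI) = 484.2/EI
  at X: point load 65.5 at a = 4.9: Pab(L + b)/(6LEI) = 146/EI
  at Y: point load 65.5 at a = 4.9: Pab(L + a)/(6LEI) = 191/EI
  θ_X0 = 630.2/EI,  θ_Y0 = 675.1/EI
Flexibility coefficients: a unit moment at one end gives L/(3EI) there and L/(6EI) at the far end, so f₁₁ = f₂₂ = 2.333/EI and f₁₂ = f₂₁ = 1.167/EI.
Compatibility — zero rotation at each built-in end:
  2.333 M_X + 1.167 M_Y = 630.2
  1.167 M_X + 2.333 M_Y = 675.1
Solving the pair gives M_X = 167.2 kN·m and M_Y = 205.7 kN·m (hogging).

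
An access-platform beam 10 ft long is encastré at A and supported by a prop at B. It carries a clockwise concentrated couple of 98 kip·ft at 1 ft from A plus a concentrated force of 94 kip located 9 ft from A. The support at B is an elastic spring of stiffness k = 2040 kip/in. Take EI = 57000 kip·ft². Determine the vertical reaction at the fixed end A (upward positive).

R_A = 11.83 kip

Remove the prop at B; the released (primary) structure is a cantilever built in at A.
Primary-structure tip deflection at B by superposition:
  clockwise couple 98 at a = 1: M₀a(2L − a)/(2EI) = 931/EI
  point load 94 at a = 9: Pa²(3L − a)/(6EI) = 26649/EI
  δ_0 = 27580/EI
Tip deflection under a unit load at B: L³/(3EI) = 333.3/EI.
With EI = 57000 kip·ft²: δ_0 = 0.48386 ft and δ_{BB} = 0.005848 ft/kip.
Compatibility — the spring shortens by R_B/k under the reaction it provides: δ_0 − R_B·δ_{BB} = R_B/k. With 1/k = 1/(2040×12) ft/kip = 0.000041 ft/kip, R_B = δ_0 / (δ_{BB} + 1/k) = 0.48386 / (0.005848 + 0.000041) = 82.17 kip.
Vertical equilibrium: R_A = ΣP − R_B = 94 − 82.17 = 11.83 kip.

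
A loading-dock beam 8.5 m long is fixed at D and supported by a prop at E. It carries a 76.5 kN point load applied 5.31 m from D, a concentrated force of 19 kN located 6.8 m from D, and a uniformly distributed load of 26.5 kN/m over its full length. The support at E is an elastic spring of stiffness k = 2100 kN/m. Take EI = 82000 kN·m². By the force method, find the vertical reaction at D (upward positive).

R_D = 208.8 kN

Release the roller at E. Primary structure: cantilever fixed at D.
Downward deflection at the released point E due to the loads:
  point load 76.5 at a = 5.31: Pa²(3L − a)/(6EI) = 7258/EI
  point load 19 at a = 6.8: Pa²(3L − a)/(6EI) = 2738/EI
  UDL 26.5: wL⁴/(8EI) = 17291/EI
  δ_0 = 27288/EI
Flexibility coefficient — unit upward force at E: δ_{EE} = L³/(3EI) = 204.7/EI.
With EI = 82000 kN·m²: δ_0 = 0.33278 m and δ_{EE} = 0.002496 m/kN.
Compatibility — the spring shortens by R_E/k under the reaction it provides: δ_0 − R_E·δ_{EE} = R_E/k. With 1/k = 0.000476 m/kN, R_E = δ_0 / (δ_{EE} + 1/k) = 0.33278 / (0.002496 + 0.000476) = 111.9 kN.
Vertical equilibrium: R_D = ΣP − R_E = 320.8 − 111.9 = 208.8 kN.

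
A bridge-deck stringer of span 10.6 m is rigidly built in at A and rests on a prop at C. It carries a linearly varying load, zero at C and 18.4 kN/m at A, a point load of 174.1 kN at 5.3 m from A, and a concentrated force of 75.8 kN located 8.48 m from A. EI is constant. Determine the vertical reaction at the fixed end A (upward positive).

R_A = 220.1 kN

Choose R_C as the redundant. The primary structure is the cantilever fixed at A.
Deflection at C on the released cantilever, summing each load's contribution:
  triangular load, peak 18.4 at the fixed end: w₀L⁴/(30EI) = 7743/EI
  point load 174.1 at a = 5.3: Pa²(3L − a)/(6EI) = 21600/EI
  point load 75.8 at a = 8.48: Pa²(3L − a)/(6EI) = 21185/EI
  δ_0 = 50528/EI
Flexibility coefficient — unit upward force at C: δ_{CC} = L³/(3EI) = 397/EI.
Compatibility at C: δ_0 − R_C·δ_{CC} = 0, so R_C = 50528/397 = 127.3 kN.
Vertical equilibrium: R_A = ΣP − R_C = 347.4 − 127.3 = 220.1 kN.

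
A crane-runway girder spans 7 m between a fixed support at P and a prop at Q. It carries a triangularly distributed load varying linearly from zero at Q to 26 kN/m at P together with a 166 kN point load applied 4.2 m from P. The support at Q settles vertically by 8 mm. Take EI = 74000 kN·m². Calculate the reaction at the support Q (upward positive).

R_Q = 84.73 kN

Release the roller at Q. Primary structure: cantilever fixed at P.
Deflection at Q on the released cantilever, summing each load's contribution:
  triangular load, peak 26 at the fixed end: w₀L⁴/(30EI) = 2081/EI
  point load 166 at a = 4.2: Pa²(3L − a)/(6EI) = 8199/EI
  δ_0 = 10280/EI
Tip deflection under a unit load at Q: L³/(3EI) = 114.3/EI.
With EI = 74000 kN·m²: δ_0 = 0.13892 m and δ_{QQ} = 0.001545 m/kN.
Compatibility — the beam at Q must follow the support down by 0.008 m: δ_0 − R_Q·δ_{QQ} = 0.008, so R_Q = (0.13892 − 0.008)/0.001545 = 84.73 kN.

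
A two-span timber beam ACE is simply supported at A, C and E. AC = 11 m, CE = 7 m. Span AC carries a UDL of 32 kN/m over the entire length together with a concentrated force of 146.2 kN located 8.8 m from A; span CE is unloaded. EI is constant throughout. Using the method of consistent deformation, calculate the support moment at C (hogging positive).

Take M_C as the redundant. Released structure: two simple spans AC and CE with a hinge at C.
End slopes at the hinge C, treating each span as simply supported:
  span AC: UDL 32: wL³/(24EI) = 1775/EI
  span AC: point load 146.2 at a = 8.8: Pab(L + a)/(6LEI) = 849.1/EI
  relative rotation θ_0 = (2624 + 0)/EI = 2624/EI
A unit hogging moment at C produces rotation L₁/(3EI) + L₂/(3EI) = 6/EI.
Slope continuity at C: θ_0 = M_C·6/EI, so M_C = 2624/6 = 437.3 kN·m (hogging).

M_C = 437.3 kN·m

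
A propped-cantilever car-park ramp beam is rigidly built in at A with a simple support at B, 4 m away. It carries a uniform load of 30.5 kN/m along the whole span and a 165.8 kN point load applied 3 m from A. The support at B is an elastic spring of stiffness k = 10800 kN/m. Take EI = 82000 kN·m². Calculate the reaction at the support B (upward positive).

R_B = 111.1 kN

Take the reaction at B as the redundant and release it; the primary structure is a cantilever fixed at A.
Primary-structure tip deflection at B by superposition:
  UDL 30.5: wL⁴/(8EI) = 976/EI
  point load 165.8 at a = 3: Pa²(3L − a)/(6EI) = 2238/EI
  δ_0 = 3214/EI
Tip deflection under a unit load at B: L³/(3EI) = 21.33/EI.
With EI = 82000 kN·m²: δ_0 = 0.039199 m and δ_{BB} = 0.00026 m/kN.
Compatibility — the spring shortens by R_B/k under the reaction it provides: δ_0 − R_B·δ_{BB} = R_B/k. With 1/k = 0.000093 m/kN, R_B = δ_0 / (δ_{BB} + 1/k) = 0.039199 / (0.00026 + 0.000093) = 111.1 kN.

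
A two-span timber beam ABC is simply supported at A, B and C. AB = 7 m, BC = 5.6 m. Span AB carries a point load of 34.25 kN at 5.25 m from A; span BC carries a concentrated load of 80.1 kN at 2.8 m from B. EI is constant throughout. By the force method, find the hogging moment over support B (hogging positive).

Release continuity at B by inserting a hinge; the redundant is the internal moment M_B. The primary structure is two simply-supported spans AB and BC.
End slopes at the hinge B, treating each span as simply supported:
  span AB: point load 34.25 at a = 5.25: Pab(L + a)/(6LEI) = 91.78/EI
  span BC: point load 80.1 at a = 2.8: Pab(L + b)/(6LEI) = 157/EI
  relative rotation θ_0 = (91.78 + 157)/EI = 248.8/EI
A unit hogging moment at B produces rotation L₁/(3EI) + L₂/(3EI) = 4.2/EI.
Compatibility: M_B·(L₁+L₂)/(3EI) = θ_0, giving M_B = 59.23 kN·m (hogging).

M_B = 59.23 kN·m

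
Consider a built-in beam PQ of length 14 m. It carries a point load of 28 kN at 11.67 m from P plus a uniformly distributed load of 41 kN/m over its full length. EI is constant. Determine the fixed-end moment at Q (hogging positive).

Release both end moments; the primary structure is a simply-supported span PQ with redundants M_P and M_Q.
End rotations of the released simple span under the applied load (×1/EI):
  at P: point load 28 at a = 11.67: Pab(L + b)/(6LEI) = 148/EI
  at Q: point load 28 at a = 11.67: Pab(L + a)/(6LEI) = 232.7/EI
  at P: UDL 41: wL³/(24EI) = 4688/EI
  at Q: UDL 41: wL³/(24EI) = 4688/EI
  θ_P0 = 4836/EI,  θ_Q0 = 4920/EI
Flexibility coefficients: a unit moment at one end gives L/(3EI) there and L/(6EI) at the far end, so f₁₁ = f₂₂ = 4.667/EI and f₁₂ = f₂₁ = 2.333/EI.
Compatibility — zero rotation at each built-in end:
  4.667 M_P + 2.333 M_Q = 4836
  2.333 M_P + 4.667 M_Q = 4920
Solving the pair gives M_P = 678.7 kN·m and M_Q = 715 kN·m (hogging).

M_Q = 715 kN·m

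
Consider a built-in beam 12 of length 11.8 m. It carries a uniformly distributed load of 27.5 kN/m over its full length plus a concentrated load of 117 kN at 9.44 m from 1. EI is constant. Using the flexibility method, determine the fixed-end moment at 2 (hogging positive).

M_2 = 495.8 kN·m

Take the two fixed-end moments M_1, M_2 as redundants; the released structure is the simple span 12.
On the primary (simply-supported) span, the end slopes from the loading are:
  at 1: UDL 27.5: wL³/(24EI) = 1883/EI
  at 2: UDL 27.5: wL³/(24EI) = 1883/EI
  at 1: point load 117 at a = 9.44: Pab(L + b)/(6LEI) = 521.3/EI
  at 2: point load 117 at a = 9.44: Pab(L + a)/(6LEI) = 782/EI
  θ_10 = 2404/EI,  θ_20 = 2665/EI
Flexibility coefficients: a unit moment at one end gives L/(3EI) there and L/(6EI) at the far end, so f₁₁ = f₂₂ = 3.933/EI and f₁₂ = f₂₁ = 1.967/EI.
Compatibility — zero rotation at each built-in end:
  3.933 M_1 + 1.967 M_2 = 2404
  1.967 M_1 + 3.933 M_2 = 2665
Solving the pair gives M_1 = 363.3 kN·m and M_2 = 495.8 kN·m (hogging).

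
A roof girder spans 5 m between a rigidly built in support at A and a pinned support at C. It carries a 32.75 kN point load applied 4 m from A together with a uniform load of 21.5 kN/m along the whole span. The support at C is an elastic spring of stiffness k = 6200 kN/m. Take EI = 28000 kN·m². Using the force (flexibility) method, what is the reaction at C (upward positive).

Release the roller at C. Primary structure: cantilever fixed at A.
Free-end deflection of the primary structure under the applied loading (downward +):
  point load 32.75 at a = 4: Pa²(3L − a)/(6EI) = 960.7/EI
  UDL 21.5: wL⁴/(8EI) = 1680/EI
  δ_0 = 2640/EI
Flexibility coefficient — unit upward force at C: δ_{CC} = L³/(3EI) = 41.67/EI.
With EI = 28000 kN·m²: δ_0 = 0.094298 m and δ_{CC} = 0.001488 m/kN.
Compatibility — the spring shortens by R_C/k under the reaction it provides: δ_0 − R_C·δ_{CC} = R_C/k. With 1/k = 0.000161 m/kN, R_C = δ_0 / (δ_{CC} + 1/k) = 0.094298 / (0.001488 + 0.000161) = 57.17 kN.

R_C = 57.17 kN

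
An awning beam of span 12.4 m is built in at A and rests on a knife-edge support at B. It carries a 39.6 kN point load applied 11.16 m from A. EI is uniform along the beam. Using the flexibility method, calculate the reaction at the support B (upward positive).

Remove the prop at B; the released (primary) structure is a cantilever built in at A.
Downward deflection at the released point B due to the loads:
  point load 39.6 at a = 11.16: Pa²(3L − a)/(6EI) = 21405/EI
Tip deflection under a unit load at B: L³/(3EI) = 635.5/EI.
Compatibility at B: δ_0 − R_B·δ_{BB} = 0, so R_B = 21405/635.5 = 33.68 kN.

R_B = 33.68 kN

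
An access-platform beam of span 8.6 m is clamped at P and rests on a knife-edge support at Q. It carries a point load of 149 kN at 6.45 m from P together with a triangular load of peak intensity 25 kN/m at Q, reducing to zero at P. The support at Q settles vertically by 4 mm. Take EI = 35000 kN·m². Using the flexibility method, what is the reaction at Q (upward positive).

Remove the prop at Q; the released (primary) structure is a cantilever built in at P.
Deflection at Q on the released cantilever, summing each load's contribution:
  point load 149 at a = 6.45: Pa²(3L − a)/(6EI) = 19991/EI
  triangular load, peak 25 at the free end: 11w₀L⁴/(120EI) = 12536/EI
  δ_0 = 32527/EI
Flexibility coefficient — unit upward force at Q: δ_{QQ} = L³/(3EI) = 212/EI.
With EI = 35000 kN·m²: δ_0 = 0.92933 m and δ_{QQ} = 0.006058 m/kN.
Compatibility — the beam at Q must follow the support down by 0.004 m: δ_0 − R_Q·δ_{QQ} = 0.004, so R_Q = (0.92933 − 0.004)/0.006058 = 152.8 kN.

R_Q = 152.8 kN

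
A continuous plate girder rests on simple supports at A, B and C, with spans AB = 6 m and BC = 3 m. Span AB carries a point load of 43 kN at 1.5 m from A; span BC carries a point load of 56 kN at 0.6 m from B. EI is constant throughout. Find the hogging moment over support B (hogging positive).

M_B = 28.22 kN·m

Insert a hinge at B; M_B is the redundant, and each span becomes simply supported.
Rotations at B on the released spans (each span's end-slope, ×1/EI):
  span AB: point load 43 at a = 1.5: Pab(L + a)/(6LEI) = 60.47/EI
  span BC: point load 56 at a = 0.6: Pab(L + b)/(6LEI) = 24.19/EI
  relative rotation θ_0 = (60.47 + 24.19)/EI = 84.66/EI
A unit hogging moment at B produces rotation L₁/(3EI) + L₂/(3EI) = 3/EI.
Compatibility: M_B·(L₁+L₂)/(3EI) = θ_0, giving M_B = 28.22 kN·m (hogging).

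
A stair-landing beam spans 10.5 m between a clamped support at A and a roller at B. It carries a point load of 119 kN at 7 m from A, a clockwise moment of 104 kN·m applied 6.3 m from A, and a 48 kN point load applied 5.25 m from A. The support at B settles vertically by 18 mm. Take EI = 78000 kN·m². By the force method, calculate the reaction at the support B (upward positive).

R_B = 85.55 kN

Remove the prop at B; the released (primary) structure is a cantilever built in at A.
Downward deflection at the released point B due to the loads:
  point load 119 at a = 7: Pa²(3L − a)/(6EI) = 23810/EI
  clockwise couple 104 at a = 6.3: M₀a(2L − a)/(2EI) = 4816/EI
  point load 48 at a = 5.25: Pa²(3L − a)/(6EI) = 5788/EI
  δ_0 = 34414/EI
Tip deflection under a unit load at B: L³/(3EI) = 385.9/EI.
With EI = 78000 kN·m²: δ_0 = 0.4412 m and δ_{BB} = 0.004947 m/kN.
Compatibility — the beam at B must follow the support down by 0.018 m: δ_0 − R_B·δ_{BB} = 0.018, so R_B = (0.4412 − 0.018)/0.004947 = 85.55 kN.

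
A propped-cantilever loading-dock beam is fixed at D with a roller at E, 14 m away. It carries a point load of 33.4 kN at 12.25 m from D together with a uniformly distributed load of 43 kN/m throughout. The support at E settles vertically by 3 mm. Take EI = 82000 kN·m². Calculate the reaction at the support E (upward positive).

Remove the prop at E; the released (primary) structure is a cantilever built in at D.
Downward deflection at the released point E due to the loads:
  point load 33.4 at a = 12.25: Pa²(3L − a)/(6EI) = 24852/EI
  UDL 43: wL⁴/(8EI) = 206486/EI
  δ_0 = 231338/EI
Tip deflection under a unit load at E: L³/(3EI) = 914.7/EI.
With EI = 82000 kN·m²: δ_0 = 2.8212 m and δ_{EE} = 0.011154 m/kN.
Compatibility — the beam at E must follow the support down by 0.003 m: δ_0 − R_E·δ_{EE} = 0.003, so R_E = (2.8212 − 0.003)/0.011154 = 252.7 kN.

R_E = 252.7 kN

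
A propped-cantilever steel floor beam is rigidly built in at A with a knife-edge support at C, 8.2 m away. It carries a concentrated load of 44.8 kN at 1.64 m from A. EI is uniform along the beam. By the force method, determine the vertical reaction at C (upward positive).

R_C = 2.509 kN

Release the roller at C. Primary structure: cantilever fixed at A.
Deflection at C on the released cantilever, summing each load's contribution:
  point load 44.8 at a = 1.64: Pa²(3L − a)/(6EI) = 461.1/EI
Flexibility coefficient — unit upward force at C: δ_{CC} = L³/(3EI) = 183.8/EI.
The prop prevents deflection at C: R_C = δ_0/δ_{CC} = 461.1/183.8 = 2.509 kN.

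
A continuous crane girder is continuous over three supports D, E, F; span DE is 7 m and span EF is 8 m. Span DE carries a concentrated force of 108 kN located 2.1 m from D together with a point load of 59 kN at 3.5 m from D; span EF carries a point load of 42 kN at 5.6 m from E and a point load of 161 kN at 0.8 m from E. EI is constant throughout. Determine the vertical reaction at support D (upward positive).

R_D = 81.17 kN

Release continuity at E by inserting a hinge; the redundant is the internal moment M_E. The primary structure is two simply-supported spans DE and EF.
End slopes at the hinge E, treating each span as simply supported:
  span DE: point load 108 at a = 2.1: Pab(L + a)/(6LEI) = 240.8/EI
  span DE: point load 59 at a = 3.5: Pab(L + a)/(6LEI) = 180.7/EI
  span EF: point load 42 at a = 5.6: Pab(L + b)/(6LEI) = 122.3/EI
  span EF: point load 161 at a = 0.8: Pab(L + b)/(6LEI) = 293.7/EI
  relative rotation θ_0 = (421.5 + 416)/EI = 837.4/EI
A unit hogging moment at E produces rotation L₁/(3EI) + L₂/(3EI) = 5/EI.
Slope continuity at E: θ_0 = M_E·5/EI, so M_E = 837.4/5 = 167.5 kN·m (hogging).
Span DE, ΣM about D with M_E applied at E: R_E^{DE}·7 = 433.3 + 167.5, so R_E^{DE} = 85.83 kN and R_D = 167 − 85.83 = 81.17 kN.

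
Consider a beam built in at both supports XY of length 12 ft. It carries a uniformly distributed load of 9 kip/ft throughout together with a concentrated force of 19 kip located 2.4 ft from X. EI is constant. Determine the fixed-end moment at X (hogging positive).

Release both end moments; the primary structure is a simply-supported span XY with redundants M_X and M_Y.
Simple-span end rotations at X and Y under the given loads:
  at X: UDL 9: wL³/(24EI) = 648/EI
  at Y: UDL 9: wL³/(24EI) = 648/EI
  at X: point load 19 at a = 2.4: Pab(L + b)/(6LEI) = 131.3/EI
  at Y: point load 19 at a = 2.4: Pab(L + a)/(6LEI) = 87.55/EI
  θ_X0 = 779.3/EI,  θ_Y0 = 735.6/EI
Flexibility coefficients: a unit moment at one end gives L/(3EI) there and L/(6EI) at the far end, so f₁₁ = f₂₂ = 4/EI and f₁₂ = f₂₁ = 2/EI.
Compatibility — zero rotation at each built-in end:
  4 M_X + 2 M_Y = 779.3
  2 M_X + 4 M_Y = 735.6
Solving the pair gives M_X = 137.2 kip·ft and M_Y = 115.3 kip·ft (hogging).

M_X = 137.2 kip·ft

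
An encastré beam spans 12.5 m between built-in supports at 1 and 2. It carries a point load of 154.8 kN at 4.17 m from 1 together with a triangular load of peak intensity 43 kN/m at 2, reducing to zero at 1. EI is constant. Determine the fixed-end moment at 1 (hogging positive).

M_1 = 510.6 kN·m

Take the two fixed-end moments M_1, M_2 as redundants; the released structure is the simple span 12.
End rotations of the released simple span under the applied load (×1/EI):
  at 1: point load 154.8 at a = 4.17: Pab(L + b)/(6LEI) = 1493/EI
  at 2: point load 154.8 at a = 4.17: Pab(L + a)/(6LEI) = 1195/EI
  at 1: triangular load, peak 43: 7w₀L³/(360EI) = 1633/EI
  at 2: triangular load, peak 43: w₀L³/(45EI) = 1866/EI
  θ_10 = 3126/EI,  θ_20 = 3061/EI
Flexibility coefficients: a unit moment at one end gives L/(3EI) there and L/(6EI) at the far end, so f₁₁ = f₂₂ = 4.167/EI and f₁₂ = f₂₁ = 2.083/EI.
Compatibility — zero rotation at each built-in end:
  4.167 M_1 + 2.083 M_2 = 3126
  2.083 M_1 + 4.167 M_2 = 3061
Solving the pair gives M_1 = 510.6 kN·m and M_2 = 479.4 kN·m (hogging).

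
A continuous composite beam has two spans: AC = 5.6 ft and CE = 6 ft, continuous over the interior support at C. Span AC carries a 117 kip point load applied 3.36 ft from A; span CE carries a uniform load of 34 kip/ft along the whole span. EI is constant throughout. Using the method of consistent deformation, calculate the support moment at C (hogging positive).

Release continuity at C by inserting a hinge; the redundant is the internal moment M_C. The primary structure is two simply-supported spans AC and CE.
Rotations at C on the released spans (each span's end-slope, ×1/EI):
  span AC: point load 117 at a = 3.36: Pab(L + a)/(6LEI) = 234.8/EI
  span CE: UDL 34: wL³/(24EI) = 306/EI
  relative rotation θ_0 = (234.8 + 306)/EI = 540.8/EI
A unit hogging moment at C produces rotation L₁/(3EI) + L₂/(3EI) = 3.867/EI.
Slope continuity at C: θ_0 = M_C·3.867/EI, so M_C = 540.8/3.867 = 139.9 kip·ft (hogging).

M_C = 139.9 kip·ft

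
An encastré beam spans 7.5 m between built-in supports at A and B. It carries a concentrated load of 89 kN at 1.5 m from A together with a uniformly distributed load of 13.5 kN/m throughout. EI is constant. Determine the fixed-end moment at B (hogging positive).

Release both end moments; the primary structure is a simply-supported span AB with redundants M_A and M_B.
On the primary (simply-supported) span, the end slopes from the loading are:
  at A: point load 89 at a = 1.5: Pab(L + b)/(6LEI) = 240.3/EI
  at B: point load 89 at a = 1.5: Pab(L + a)/(6LEI) = 160.2/EI
  at A: UDL 13.5: wL³/(24EI) = 237.3/EI
  at B: UDL 13.5: wL³/(24EI) = 237.3/EI
  θ_A0 = 477.6/EI,  θ_B0 = 397.5/EI
Flexibility coefficients: a unit moment at one end gives L/(3EI) there and L/(6EI) at the far end, so f₁₁ = f₂₂ = 2.5/EI and f₁₂ = f₂₁ = 1.25/EI.
Compatibility — zero rotation at each built-in end:
  2.5 M_A + 1.25 M_B = 477.6
  1.25 M_A + 2.5 M_B = 397.5
Solving the pair gives M_A = 148.7 kN·m and M_B = 84.64 kN·m (hogging).

M_B = 84.64 kN·m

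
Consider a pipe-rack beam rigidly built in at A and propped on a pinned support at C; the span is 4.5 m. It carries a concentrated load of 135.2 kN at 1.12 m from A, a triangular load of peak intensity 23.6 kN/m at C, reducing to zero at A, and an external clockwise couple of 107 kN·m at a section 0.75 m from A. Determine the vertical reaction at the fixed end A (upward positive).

Release the roller at C. Primary structure: cantilever fixed at A.
Primary-structure tip deflection at C by superposition:
  point load 135.2 at a = 1.12: Pa²(3L − a)/(6EI) = 349.9/EI
  triangular load, peak 23.6 at the free end: 11w₀L⁴/(120EI) = 887.1/EI
  clockwise couple 107 at a = 0.75: M₀a(2L − a)/(2EI) = 331/EI
  δ_0 = 1568/EI
Tip deflection under a unit load at C: L³/(3EI) = 30.38/EI.
The prop prevents deflection at C: R_C = δ_0/δ_{CC} = 1568/30.38 = 51.62 kN.
Vertical equilibrium: R_A = ΣP − R_C = 188.3 − 51.62 = 136.7 kN.

R_A = 136.7 kN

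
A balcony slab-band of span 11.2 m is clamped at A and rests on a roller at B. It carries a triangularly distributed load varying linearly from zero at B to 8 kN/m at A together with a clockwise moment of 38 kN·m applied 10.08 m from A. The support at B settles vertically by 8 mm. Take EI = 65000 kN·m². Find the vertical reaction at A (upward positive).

R_A = 31.91 kN

Take the reaction at B as the redundant and release it; the primary structure is a cantilever fixed at A.
Downward deflection at the released point B due to the loads:
  triangular load, peak 8 at the fixed end: w₀L⁴/(30EI) = 4196/EI
  clockwise couple 38 at a = 10.08: M₀a(2L − a)/(2EI) = 2360/EI
  δ_0 = 6556/EI
Tip deflection under a unit load at B: L³/(3EI) = 468.3/EI.
With EI = 65000 kN·m²: δ_0 = 0.10086 m and δ_{BB} = 0.007205 m/kN.
Compatibility — the beam at B must follow the support down by 0.008 m: δ_0 − R_B·δ_{BB} = 0.008, so R_B = (0.10086 − 0.008)/0.007205 = 12.89 kN.
Vertical equilibrium: R_A = ΣP − R_B = 44.8 − 12.89 = 31.91 kN.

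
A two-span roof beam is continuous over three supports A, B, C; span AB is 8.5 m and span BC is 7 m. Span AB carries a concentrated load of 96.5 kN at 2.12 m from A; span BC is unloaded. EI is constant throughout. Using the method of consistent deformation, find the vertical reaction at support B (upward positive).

R_B = 37.77 kN

Release continuity at B by inserting a hinge; the redundant is the internal moment M_B. The primary structure is two simply-supported spans AB and BC.
End slopes at the hinge B, treating each span as simply supported:
  span AB: point load 96.5 at a = 2.12: Pab(L + a)/(6LEI) = 271.8/EI
  relative rotation θ_0 = (271.8 + 0)/EI = 271.8/EI
A unit hogging moment at B produces rotation L₁/(3EI) + L₂/(3EI) = 5.167/EI.
Slope continuity at B: θ_0 = M_B·5.167/EI, so M_B = 271.8/5.167 = 52.61 kN·m (hogging).
Span AB, ΣM about A with M_B applied at B: R_B^{AB}·8.5 = 204.6 + 52.61, so R_B^{AB} = 30.26 kN and R_A = 96.5 − 30.26 = 66.24 kN.
Span BC, ΣM about C: R_B^{BC}·7 = 0 + 52.61, so R_B^{BC} = 7.515 kN and R_C = 0 − 7.515 = -7.515 kN.
R_B = 30.26 + 7.515 = 37.77 kN.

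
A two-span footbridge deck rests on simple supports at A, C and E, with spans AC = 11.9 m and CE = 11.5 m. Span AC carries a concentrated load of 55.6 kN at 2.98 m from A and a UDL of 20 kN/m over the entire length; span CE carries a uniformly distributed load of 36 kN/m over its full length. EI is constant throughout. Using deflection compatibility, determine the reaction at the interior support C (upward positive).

R_C = 427.5 kN

Take M_C as the redundant. Released structure: two simple spans AC and CE with a hinge at C.
End slopes at the hinge C, treating each span as simply supported:
  span AC: point load 55.6 at a = 2.98: Pab(L + a)/(6LEI) = 308/EI
  span AC: UDL 20: wL³/(24EI) = 1404/EI
  span CE: UDL 36: wL³/(24EI) = 2281/EI
  relative rotation θ_0 = (1712 + 2281)/EI = 3994/EI
A unit hogging moment at C produces rotation L₁/(3EI) + L₂/(3EI) = 7.8/EI.
Compatibility: M_C·(L₁+L₂)/(3EI) = θ_0, giving M_C = 512 kN·m (hogging).
Span AC, ΣM about A with M_C applied at C: R_C^{AC}·11.9 = 1582 + 512, so R_C^{AC} = 175.9 kN and R_A = 293.6 − 175.9 = 117.7 kN.
Span CE, ΣM about E: R_C^{CE}·11.5 = 2380 + 512, so R_C^{CE} = 251.5 kN and R_E = 414 − 251.5 = 162.5 kN.
R_C = 175.9 + 251.5 = 427.5 kN.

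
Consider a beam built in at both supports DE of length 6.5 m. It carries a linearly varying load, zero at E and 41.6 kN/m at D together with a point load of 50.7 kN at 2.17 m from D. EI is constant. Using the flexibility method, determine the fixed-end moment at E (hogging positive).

M_E = 83.05 kN·m

Take the two fixed-end moments M_D, M_E as redundants; the released structure is the simple span DE.
On the primary (simply-supported) span, the end slopes from the loading are:
  at D: triangular load, peak 41.6: w₀L³/(45EI) = 253.9/EI
  at E: triangular load, peak 41.6: 7w₀L³/(360EI) = 222.1/EI
  at D: point load 50.7 at a = 2.17: Pab(L + b)/(6LEI) = 132.3/EI
  at E: point load 50.7 at a = 2.17: Pab(L + a)/(6LEI) = 105.9/EI
  θ_D0 = 386.2/EI,  θ_E0 = 328/EI
Flexibility coefficients: a unit moment at one end gives L/(3EI) there and L/(6EI) at the far end, so f₁₁ = f₂₂ = 2.167/EI and f₁₂ = f₂₁ = 1.083/EI.
Compatibility — zero rotation at each built-in end:
  2.167 M_D + 1.083 M_E = 386.2
  1.083 M_D + 2.167 M_E = 328
Solving the pair gives M_D = 136.7 kN·m and M_E = 83.05 kN·m (hogging).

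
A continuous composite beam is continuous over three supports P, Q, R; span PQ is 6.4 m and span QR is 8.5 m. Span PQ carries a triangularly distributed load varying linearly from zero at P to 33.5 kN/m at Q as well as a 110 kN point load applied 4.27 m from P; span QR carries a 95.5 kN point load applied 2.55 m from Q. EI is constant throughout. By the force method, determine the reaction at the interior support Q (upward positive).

Release continuity at Q by inserting a hinge; the redundant is the internal moment M_Q. The primary structure is two simply-supported spans PQ and QR.
Discontinuity in slope at Q on the released structure — sum the simple-span end rotations:
  span PQ: triangular load, peak 33.5: w₀L³/(45EI) = 195.2/EI
  span PQ: point load 110 at a = 4.27: Pab(L + a)/(6LEI) = 278/EI
  span QR: point load 95.5 at a = 2.55: Pab(L + b)/(6LEI) = 410.5/EI
  relative rotation θ_0 = (473.1 + 410.5)/EI = 883.7/EI
A unit hogging moment at Q produces rotation L₁/(3EI) + L₂/(3EI) = 4.967/EI.
Slope continuity at Q: θ_0 = M_Q·4.967/EI, so M_Q = 883.7/4.967 = 177.9 kN·m (hogging).
Span PQ, ΣM about P with M_Q applied at Q: R_Q^{PQ}·6.4 = 927.1 + 177.9, so R_Q^{PQ} = 172.7 kN and R_P = 217.2 − 172.7 = 44.54 kN.
Span QR, ΣM about R: R_Q^{QR}·8.5 = 568.2 + 177.9, so R_Q^{QR} = 87.78 kN and R_R = 95.5 − 87.78 = 7.718 kN.
R_Q = 172.7 + 87.78 = 260.4 kN.

R_Q = 260.4 kN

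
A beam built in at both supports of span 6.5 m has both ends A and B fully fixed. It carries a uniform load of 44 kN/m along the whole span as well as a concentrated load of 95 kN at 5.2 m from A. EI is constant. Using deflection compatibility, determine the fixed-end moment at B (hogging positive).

Take the two fixed-end moments M_A, M_B as redundants; the released structure is the simple span AB.
End rotations of the released simple span under the applied load (×1/EI):
  at A: UDL 44: wL³/(24EI) = 503.5/EI
  at B: UDL 44: wL³/(24EI) = 503.5/EI
  at A: point load 95 at a = 5.2: Pab(L + b)/(6LEI) = 128.4/EI
  at B: point load 95 at a = 5.2: Pab(L + a)/(6LEI) = 192.7/EI
  θ_A0 = 631.9/EI,  θ_B0 = 696.1/EI
Flexibility coefficients: a unit moment at one end gives L/(3EI) there and L/(6EI) at the far end, so f₁₁ = f₂₂ = 2.167/EI and f₁₂ = f₂₁ = 1.083/EI.
Compatibility — zero rotation at each built-in end:
  2.167 M_A + 1.083 M_B = 631.9
  1.083 M_A + 2.167 M_B = 696.1
Solving the pair gives M_A = 174.7 kN·m and M_B = 234 kN·m (hogging).

M_B = 234 kN·m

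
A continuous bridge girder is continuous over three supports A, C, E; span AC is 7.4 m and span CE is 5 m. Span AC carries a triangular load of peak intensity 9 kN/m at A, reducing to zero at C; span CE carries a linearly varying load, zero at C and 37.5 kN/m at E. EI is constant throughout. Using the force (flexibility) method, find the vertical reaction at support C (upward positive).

R_C = 55.49 kN

Take M_C as the redundant. Released structure: two simple spans AC and CE with a hinge at C.
Discontinuity in slope at C on the released structure — sum the simple-span end rotations:
  span AC: triangular load, peak 9: 7w₀L³/(360EI) = 70.91/EI
  span CE: triangular load, peak 37.5: 7w₀L³/(360EI) = 91.15/EI
  relative rotation θ_0 = (70.91 + 91.15)/EI = 162.1/EI
A unit hogging moment at C produces rotation L₁/(3EI) + L₂/(3EI) = 4.133/EI.
Slope continuity at C: θ_0 = M_C·4.133/EI, so M_C = 162.1/4.133 = 39.21 kN·m (hogging).
Span AC, ΣM about A with M_C applied at C: R_C^{AC}·7.4 = 82.14 + 39.21, so R_C^{AC} = 16.4 kN and R_A = 33.3 − 16.4 = 16.9 kN.
Span CE, ΣM about E: R_C^{CE}·5 = 156.2 + 39.21, so R_C^{CE} = 39.09 kN and R_E = 93.75 − 39.09 = 54.66 kN.
R_C = 16.4 + 39.09 = 55.49 kN.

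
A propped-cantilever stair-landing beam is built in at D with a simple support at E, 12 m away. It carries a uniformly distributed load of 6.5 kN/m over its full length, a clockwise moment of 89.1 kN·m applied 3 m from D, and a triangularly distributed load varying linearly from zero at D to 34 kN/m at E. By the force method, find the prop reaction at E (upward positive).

Take the reaction at E as the redundant and release it; the primary structure is a cantilever fixed at D.
Free-end deflection of the primary structure under the applied loading (downward +):
  UDL 6.5: wL⁴/(8EI) = 16848/EI
  clockwise couple 89.1 at a = 3: M₀a(2L − a)/(2EI) = 2807/EI
  triangular load, peak 34 at the free end: 11w₀L⁴/(120EI) = 64627/EI
  δ_0 = 84282/EI
Tip deflection under a unit load at E: L³/(3EI) = 576/EI.
The prop prevents deflection at E: R_E = δ_0/δ_{EE} = 84282/576 = 146.3 kN.

R_E = 146.3 kN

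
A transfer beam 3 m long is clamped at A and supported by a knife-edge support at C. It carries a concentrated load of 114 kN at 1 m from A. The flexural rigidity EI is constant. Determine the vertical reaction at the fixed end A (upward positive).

Remove the prop at C; the released (primary) structure is a cantilever built in at A.
Primary-structure tip deflection at C by superposition:
  point load 114 at a = 1: Pa²(3L − a)/(6EI) = 152/EI
Flexibility coefficient — unit upward force at C: δ_{CC} = L³/(3EI) = 9/EI.
The prop prevents deflection at C: R_C = δ_0/δ_{CC} = 152/9 = 16.89 kN.
Vertical equilibrium: R_A = ΣP − R_C = 114 − 16.89 = 97.11 kN.

R_A = 97.11 kN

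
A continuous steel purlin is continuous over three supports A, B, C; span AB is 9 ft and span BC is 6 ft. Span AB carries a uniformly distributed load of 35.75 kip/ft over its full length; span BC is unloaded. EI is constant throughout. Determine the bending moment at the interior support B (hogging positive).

Release continuity at B by inserting a hinge; the redundant is the internal moment M_B. The primary structure is two simply-supported spans AB and BC.
End slopes at the hinge B, treating each span as simply supported:
  span AB: UDL 35.75: wL³/(24EI) = 1086/EI
  relative rotation θ_0 = (1086 + 0)/EI = 1086/EI
A unit hogging moment at B produces rotation L₁/(3EI) + L₂/(3EI) = 5/EI.
Slope continuity at B: θ_0 = M_B·5/EI, so M_B = 1086/5 = 217.2 kip·ft (hogging).

M_B = 217.2 kip·ft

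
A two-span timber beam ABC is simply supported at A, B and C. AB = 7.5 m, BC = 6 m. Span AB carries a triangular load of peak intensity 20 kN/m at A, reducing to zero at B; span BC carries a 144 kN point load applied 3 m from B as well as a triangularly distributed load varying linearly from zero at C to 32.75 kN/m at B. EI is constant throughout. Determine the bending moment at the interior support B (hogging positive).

Insert a hinge at B; M_B is the redundant, and each span becomes simply supported.
Discontinuity in slope at B on the released structure — sum the simple-span end rotations:
  span AB: triangular load, peak 20: 7w₀L³/(360EI) = 164.1/EI
  span BC: point load 144 at a = 3: Pab(L + b)/(6LEI) = 324/EI
  span BC: triangular load, peak 32.75: w₀L³/(45EI) = 157.2/EI
  relative rotation θ_0 = (164.1 + 481.2)/EI = 645.3/EI
A unit hogging moment at B produces rotation L₁/(3EI) + L₂/(3EI) = 4.5/EI.
Slope continuity at B: θ_0 = M_B·4.5/EI, so M_B = 645.3/4.5 = 143.4 kN·m (hogging).

M_B = 143.4 kN·m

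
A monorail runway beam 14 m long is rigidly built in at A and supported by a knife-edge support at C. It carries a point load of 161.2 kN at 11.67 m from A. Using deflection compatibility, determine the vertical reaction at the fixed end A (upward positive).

R_A = 39.87 kN

Take the reaction at C as the redundant and release it; the primary structure is a cantilever fixed at A.
Deflection at C on the released cantilever, summing each load's contribution:
  point load 161.2 at a = 11.67: Pa²(3L − a)/(6EI) = 110976/EI
Flexibility coefficient — unit upward force at C: δ_{CC} = L³/(3EI) = 914.7/EI.
The prop prevents deflection at C: R_C = δ_0/δ_{CC} = 110976/914.7 = 121.3 kN.
Vertical equilibrium: R_A = ΣP − R_C = 161.2 − 121.3 = 39.87 kN.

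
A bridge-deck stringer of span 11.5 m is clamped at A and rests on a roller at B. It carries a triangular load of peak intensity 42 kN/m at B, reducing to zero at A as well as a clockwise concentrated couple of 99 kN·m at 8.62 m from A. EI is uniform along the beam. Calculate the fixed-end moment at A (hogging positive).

Remove the prop at B; the released (primary) structure is a cantilever built in at A.
Primary-structure tip deflection at B by superposition:
  triangular load, peak 42 at the free end: 11w₀L⁴/(120EI) = 67337/EI
  clockwise couple 99 at a = 8.62: M₀a(2L − a)/(2EI) = 6136/EI
  δ_0 = 73473/EI
Flexibility coefficient — unit upward force at B: δ_{BB} = L³/(3EI) = 507/EI.
The prop prevents deflection at B: R_B = δ_0/δ_{BB} = 73473/507 = 144.9 kN.
Moment equilibrium about A: M_A = Σ(load moments about A) − R_B·L = 1950 − 144.9×11.5 = 283.8 kN·m.

M_A = 283.8 kN·m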